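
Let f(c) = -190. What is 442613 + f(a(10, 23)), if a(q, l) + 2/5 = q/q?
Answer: 442423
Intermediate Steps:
a(q, l) = ⅗ (a(q, l) = -⅖ + q/q = -⅖ + 1 = ⅗)
442613 + f(a(10, 23)) = 442613 - 190 = 442423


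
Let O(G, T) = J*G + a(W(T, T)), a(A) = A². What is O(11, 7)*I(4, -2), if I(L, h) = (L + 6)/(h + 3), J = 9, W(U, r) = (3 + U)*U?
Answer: 49990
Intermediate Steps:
W(U, r) = U*(3 + U)
I(L, h) = (6 + L)/(3 + h)
O(G, T) = 9*G + T²*(3 + T)² (O(G, T) = 9*G + (T*(3 + T))² = 9*G + T²*(3 + T)²)
O(11, 7)*I(4, -2) = (9*11 + 7²*(3 + 7)²)*((6 + 4)/(3 - 2)) = (99 + 49*10²)*(10/1) = (99 + 49*100)*(1*10) = (99 + 4900)*10 = 4999*10 = 49990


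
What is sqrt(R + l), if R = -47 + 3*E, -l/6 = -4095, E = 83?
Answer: 2*sqrt(6193) ≈ 157.39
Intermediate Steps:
l = 24570 (l = -6*(-4095) = 24570)
R = 202 (R = -47 + 3*83 = -47 + 249 = 202)
sqrt(R + l) = sqrt(202 + 24570) = sqrt(24772) = 2*sqrt(6193)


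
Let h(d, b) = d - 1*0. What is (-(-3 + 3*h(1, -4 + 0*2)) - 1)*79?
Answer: -79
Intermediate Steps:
h(d, b) = d (h(d, b) = d + 0 = d)
(-(-3 + 3*h(1, -4 + 0*2)) - 1)*79 = (-(-3 + 3*1) - 1)*79 = (-(-3 + 3) - 1)*79 = (-1*0 - 1)*79 = (0 - 1)*79 = -1*79 = -79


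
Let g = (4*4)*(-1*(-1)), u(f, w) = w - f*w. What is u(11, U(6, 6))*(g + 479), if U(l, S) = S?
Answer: -29700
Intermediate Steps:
u(f, w) = w - f*w
g = 16 (g = 16*1 = 16)
u(11, U(6, 6))*(g + 479) = (6*(1 - 1*11))*(16 + 479) = (6*(1 - 11))*495 = (6*(-10))*495 = -60*495 = -29700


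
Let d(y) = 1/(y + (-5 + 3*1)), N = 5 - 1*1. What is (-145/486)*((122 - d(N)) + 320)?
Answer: -128035/972 ≈ -131.72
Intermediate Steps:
N = 4 (N = 5 - 1 = 4)
d(y) = 1/(-2 + y) (d(y) = 1/(y + (-5 + 3)) = 1/(y - 2) = 1/(-2 + y))
(-145/486)*((122 - d(N)) + 320) = (-145/486)*((122 - 1/(-2 + 4)) + 320) = (-145*1/486)*((122 - 1/2) + 320) = -145*((122 - 1*½) + 320)/486 = -145*((122 - ½) + 320)/486 = -145*(243/2 + 320)/486 = -145/486*883/2 = -128035/972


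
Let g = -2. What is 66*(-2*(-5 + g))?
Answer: 924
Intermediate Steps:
66*(-2*(-5 + g)) = 66*(-2*(-5 - 2)) = 66*(-2*(-7)) = 66*14 = 924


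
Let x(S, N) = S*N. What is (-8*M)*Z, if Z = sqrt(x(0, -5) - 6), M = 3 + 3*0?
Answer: -24*I*sqrt(6) ≈ -58.788*I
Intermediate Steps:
M = 3 (M = 3 + 0 = 3)
x(S, N) = N*S
Z = I*sqrt(6) (Z = sqrt(-5*0 - 6) = sqrt(0 - 6) = sqrt(-6) = I*sqrt(6) ≈ 2.4495*I)
(-8*M)*Z = (-8*3)*(I*sqrt(6)) = -24*I*sqrt(6)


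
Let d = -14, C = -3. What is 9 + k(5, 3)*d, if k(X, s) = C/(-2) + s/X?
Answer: -102/5 ≈ -20.400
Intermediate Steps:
k(X, s) = 3/2 + s/X (k(X, s) = -3/(-2) + s/X = -3*(-½) + s/X = 3/2 + s/X)
9 + k(5, 3)*d = 9 + (3/2 + 3/5)*(-14) = 9 + (3/2 + 3*(⅕))*(-14) = 9 + (3/2 + ⅗)*(-14) = 9 + (21/10)*(-14) = 9 - 147/5 = -102/5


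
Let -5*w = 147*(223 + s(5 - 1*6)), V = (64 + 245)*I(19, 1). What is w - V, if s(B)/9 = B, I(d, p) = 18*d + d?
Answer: -589203/5 ≈ -1.1784e+5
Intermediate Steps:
I(d, p) = 19*d
s(B) = 9*B
V = 111549 (V = (64 + 245)*(19*19) = 309*361 = 111549)
w = -31458/5 (w = -147*(223 + 9*(5 - 1*6))/5 = -147*(223 + 9*(5 - 6))/5 = -147*(223 + 9*(-1))/5 = -147*(223 - 9)/5 = -147*214/5 = -1/5*31458 = -31458/5 ≈ -6291.6)
w - V = -31458/5 - 1*111549 = -31458/5 - 111549 = -589203/5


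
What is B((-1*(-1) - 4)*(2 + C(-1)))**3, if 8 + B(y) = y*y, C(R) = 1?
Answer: 389017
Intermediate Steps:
B(y) = -8 + y**2 (B(y) = -8 + y*y = -8 + y**2)
B((-1*(-1) - 4)*(2 + C(-1)))**3 = (-8 + ((-1*(-1) - 4)*(2 + 1))**2)**3 = (-8 + ((1 - 4)*3)**2)**3 = (-8 + (-3*3)**2)**3 = (-8 + (-9)**2)**3 = (-8 + 81)**3 = 73**3 = 389017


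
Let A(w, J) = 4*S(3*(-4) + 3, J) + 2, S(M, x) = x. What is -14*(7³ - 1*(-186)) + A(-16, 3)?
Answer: -7392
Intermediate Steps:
A(w, J) = 2 + 4*J (A(w, J) = 4*J + 2 = 2 + 4*J)
-14*(7³ - 1*(-186)) + A(-16, 3) = -14*(7³ - 1*(-186)) + (2 + 4*3) = -14*(343 + 186) + (2 + 12) = -14*529 + 14 = -7406 + 14 = -7392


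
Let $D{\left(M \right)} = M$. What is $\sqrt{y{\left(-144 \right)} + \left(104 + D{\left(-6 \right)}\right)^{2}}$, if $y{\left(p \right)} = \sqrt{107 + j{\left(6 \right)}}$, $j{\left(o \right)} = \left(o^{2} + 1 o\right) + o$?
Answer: $\sqrt{9604 + \sqrt{155}} \approx 98.063$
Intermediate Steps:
$j{\left(o \right)} = o^{2} + 2 o$ ($j{\left(o \right)} = \left(o^{2} + o\right) + o = \left(o + o^{2}\right) + o = o^{2} + 2 o$)
$y{\left(p \right)} = \sqrt{155}$ ($y{\left(p \right)} = \sqrt{107 + 6 \left(2 + 6\right)} = \sqrt{107 + 6 \cdot 8} = \sqrt{107 + 48} = \sqrt{155}$)
$\sqrt{y{\left(-144 \right)} + \left(104 + D{\left(-6 \right)}\right)^{2}} = \sqrt{\sqrt{155} + \left(104 - 6\right)^{2}} = \sqrt{\sqrt{155} + 98^{2}} = \sqrt{\sqrt{155} + 9604} = \sqrt{9604 + \sqrt{155}}$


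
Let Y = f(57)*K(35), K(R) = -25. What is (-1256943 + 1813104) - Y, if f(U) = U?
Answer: 557586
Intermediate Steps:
Y = -1425 (Y = 57*(-25) = -1425)
(-1256943 + 1813104) - Y = (-1256943 + 1813104) - 1*(-1425) = 556161 + 1425 = 557586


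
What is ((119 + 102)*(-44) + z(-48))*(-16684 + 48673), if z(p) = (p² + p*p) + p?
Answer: -165191196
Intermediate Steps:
z(p) = p + 2*p² (z(p) = (p² + p²) + p = 2*p² + p = p + 2*p²)
((119 + 102)*(-44) + z(-48))*(-16684 + 48673) = ((119 + 102)*(-44) - 48*(1 + 2*(-48)))*(-16684 + 48673) = (221*(-44) - 48*(1 - 96))*31989 = (-9724 - 48*(-95))*31989 = (-9724 + 4560)*31989 = -5164*31989 = -165191196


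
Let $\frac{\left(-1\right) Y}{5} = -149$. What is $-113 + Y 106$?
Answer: $78857$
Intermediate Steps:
$Y = 745$ ($Y = \left(-5\right) \left(-149\right) = 745$)
$-113 + Y 106 = -113 + 745 \cdot 106 = -113 + 78970 = 78857$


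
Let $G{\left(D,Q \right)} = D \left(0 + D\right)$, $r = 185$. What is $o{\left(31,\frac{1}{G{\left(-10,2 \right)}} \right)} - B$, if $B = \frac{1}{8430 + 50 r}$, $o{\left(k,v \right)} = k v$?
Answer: $\frac{27399}{88400} \approx 0.30994$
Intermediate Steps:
$G{\left(D,Q \right)} = D^{2}$ ($G{\left(D,Q \right)} = D D = D^{2}$)
$B = \frac{1}{17680}$ ($B = \frac{1}{8430 + 50 \cdot 185} = \frac{1}{8430 + 9250} = \frac{1}{17680} \approx 5.6561 \cdot 10^{-5}$)
$o{\left(31,\frac{1}{G{\left(-10,2 \right)}} \right)} - B = \frac{31}{\left(-10\right)^{2}} - \frac{1}{17680} = \frac{31}{100} - \frac{1}{17680} = \frac{27399}{88400}$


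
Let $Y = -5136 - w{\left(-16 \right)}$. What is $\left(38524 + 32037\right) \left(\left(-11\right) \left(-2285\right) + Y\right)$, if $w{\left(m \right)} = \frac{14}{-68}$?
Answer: $\frac{47979574853}{34} \approx 1.4112 \cdot 10^{9}$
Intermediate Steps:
$w{\left(m \right)} = - \frac{7}{34}$ ($w{\left(m \right)} = 14 \left(- \frac{1}{68}\right) = - \frac{7}{34}$)
$Y = - \frac{174617}{34}$ ($Y = -5136 - - \frac{7}{34} = -5136 + \frac{7}{34} = - \frac{174617}{34} \approx -5135.8$)
$\left(38524 + 32037\right) \left(\left(-11\right) \left(-2285\right) + Y\right) = \left(38524 + 32037\right) \left(\left(-11\right) \left(-2285\right) - \frac{174617}{34}\right) = 70561 \left(25135 - \frac{174617}{34}\right) = 70561 \cdot \frac{679973}{34} = \frac{47979574853}{34}$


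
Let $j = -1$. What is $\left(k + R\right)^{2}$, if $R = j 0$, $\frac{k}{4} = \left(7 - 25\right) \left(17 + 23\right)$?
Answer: $8294400$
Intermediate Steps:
$k = -2880$ ($k = 4 \left(7 - 25\right) \left(17 + 23\right) = 4 \left(\left(-18\right) 40\right) = 4 \left(-720\right) = -2880$)
$R = 0$ ($R = \left(-1\right) 0 = 0$)
$\left(k + R\right)^{2} = \left(-2880 + 0\right)^{2} = \left(-2880\right)^{2} = 8294400$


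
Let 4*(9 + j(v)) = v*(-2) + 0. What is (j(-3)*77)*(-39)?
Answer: 45045/2 ≈ 22523.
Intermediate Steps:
j(v) = -9 - v/2 (j(v) = -9 + (v*(-2) + 0)/4 = -9 + (-2*v + 0)/4 = -9 + (-2*v)/4 = -9 - v/2)
(j(-3)*77)*(-39) = ((-9 - 1/2*(-3))*77)*(-39) = ((-9 + 3/2)*77)*(-39) = -15/2*77*(-39) = -1155/2*(-39) = 45045/2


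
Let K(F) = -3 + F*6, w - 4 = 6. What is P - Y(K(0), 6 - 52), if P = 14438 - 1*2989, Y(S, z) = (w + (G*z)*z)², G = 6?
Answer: -161430987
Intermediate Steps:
w = 10 (w = 4 + 6 = 10)
K(F) = -3 + 6*F
Y(S, z) = (10 + 6*z²)² (Y(S, z) = (10 + (6*z)*z)² = (10 + 6*z²)²)
P = 11449 (P = 14438 - 2989 = 11449)
P - Y(K(0), 6 - 52) = 11449 - 4*(5 + 3*(6 - 52)²)² = 11449 - 4*(5 + 3*(-46)²)² = 11449 - 4*(5 + 3*2116)² = 11449 - 4*(5 + 6348)² = 11449 - 4*6353² = 11449 - 4*40360609 = 11449 - 1*161442436 = 11449 - 161442436 = -161430987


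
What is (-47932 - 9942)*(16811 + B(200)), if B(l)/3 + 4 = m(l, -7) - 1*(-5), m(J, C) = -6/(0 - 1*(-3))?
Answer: -972746192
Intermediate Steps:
m(J, C) = -2 (m(J, C) = -6/(0 + 3) = -6/3 = -6*⅓ = -2)
B(l) = -3 (B(l) = -12 + 3*(-2 - 1*(-5)) = -12 + 3*(-2 + 5) = -12 + 3*3 = -12 + 9 = -3)
(-47932 - 9942)*(16811 + B(200)) = (-47932 - 9942)*(16811 - 3) = -57874*16808 = -972746192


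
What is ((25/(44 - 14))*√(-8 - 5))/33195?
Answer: I*√13/39834 ≈ 9.0514e-5*I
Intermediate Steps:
((25/(44 - 14))*√(-8 - 5))/33195 = ((25/30)*√(-13))*(1/33195) = ((25*(1/30))*(I*√13))*(1/33195) = (5*(I*√13)/6)*(1/33195) = (5*I*√13/6)*(1/33195) = I*√13/39834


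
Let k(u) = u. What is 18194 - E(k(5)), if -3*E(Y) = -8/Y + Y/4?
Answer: 1091633/60 ≈ 18194.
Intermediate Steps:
E(Y) = -Y/12 + 8/(3*Y) (E(Y) = -(-8/Y + Y/4)/3 = -Y/12 + 8/(3*Y))
18194 - E(k(5)) = 18194 - (32 - 1*5**2)/(12*5) = 18194 - (32 - 1*25)/(12*5) = 18194 - (32 - 25)/(12*5) = 18194 - 7/(12*5) = 18194 - 1*7/60 = 18194 - 7/60 = 1091633/60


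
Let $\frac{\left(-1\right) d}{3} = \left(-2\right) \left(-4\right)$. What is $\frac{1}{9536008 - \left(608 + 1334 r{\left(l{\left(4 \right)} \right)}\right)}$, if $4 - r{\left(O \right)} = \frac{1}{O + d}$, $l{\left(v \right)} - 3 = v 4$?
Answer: $\frac{5}{47648986} \approx 1.0493 \cdot 10^{-7}$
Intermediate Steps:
$l{\left(v \right)} = 3 + 4 v$ ($l{\left(v \right)} = 3 + v 4 = 3 + 4 v$)
$d = -24$ ($d = - 3 \left(\left(-2\right) \left(-4\right)\right) = \left(-3\right) 8 = -24$)
$r{\left(O \right)} = 4 - \frac{1}{-24 + O}$ ($r{\left(O \right)} = 4 - \frac{1}{O - 24} = 4 - \frac{1}{-24 + O}$)
$\frac{1}{9536008 - \left(608 + 1334 r{\left(l{\left(4 \right)} \right)}\right)} = \frac{1}{9536008 + \left(\left(\left(-533 - 309\right) + 234\right) - 1334 \frac{-97 + 4 \left(3 + 4 \cdot 4\right)}{-24 + \left(3 + 4 \cdot 4\right)}\right)} = \frac{1}{9536008 + \left(\left(-842 + 234\right) - 1334 \frac{-97 + 4 \left(3 + 16\right)}{-24 + \left(3 + 16\right)}\right)} = \frac{1}{9536008 - \left(608 + 1334 \frac{-97 + 4 \cdot 19}{-24 + 19}\right)} = \frac{1}{9536008 - \left(608 + 1334 \frac{-97 + 76}{-5}\right)} = \frac{1}{9536008 - \left(608 + 1334 \left(\left(- \frac{1}{5}\right) \left(-21\right)\right)\right)} = \frac{1}{9536008 - \frac{31054}{5}} = \frac{1}{\frac{47648986}{5}} = \frac{5}{47648986}$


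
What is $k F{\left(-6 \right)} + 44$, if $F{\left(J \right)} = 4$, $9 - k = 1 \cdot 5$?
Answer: $60$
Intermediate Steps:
$k = 4$ ($k = 9 - 1 \cdot 5 = 9 - 5 = 4$)
$k F{\left(-6 \right)} + 44 = 4 \cdot 4 + 44 = 16 + 44 = 60$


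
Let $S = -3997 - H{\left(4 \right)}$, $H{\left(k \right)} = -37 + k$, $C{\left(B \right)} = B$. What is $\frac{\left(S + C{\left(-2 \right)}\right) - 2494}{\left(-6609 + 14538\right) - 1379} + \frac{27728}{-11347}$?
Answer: $- \frac{25492002}{7432285} \approx -3.4299$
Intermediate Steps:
$S = -3964$ ($S = -3997 - \left(-37 + 4\right) = -3997 - -33 = -3997 + 33 = -3964$)
$\frac{\left(S + C{\left(-2 \right)}\right) - 2494}{\left(-6609 + 14538\right) - 1379} + \frac{27728}{-11347} = \frac{\left(-3964 - 2\right) - 2494}{\left(-6609 + 14538\right) - 1379} + \frac{27728}{-11347} = \frac{-3966 - 2494}{7929 - 1379} + 27728 \left(- \frac{1}{11347}\right) = - \frac{6460}{6550} - \frac{27728}{11347} = \left(-6460\right) \frac{1}{6550} - \frac{27728}{11347} = - \frac{646}{655} - \frac{27728}{11347} = - \frac{25492002}{7432285}$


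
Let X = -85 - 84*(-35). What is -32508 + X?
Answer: -29653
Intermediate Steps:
X = 2855 (X = -85 + 2940 = 2855)
-32508 + X = -32508 + 2855 = -29653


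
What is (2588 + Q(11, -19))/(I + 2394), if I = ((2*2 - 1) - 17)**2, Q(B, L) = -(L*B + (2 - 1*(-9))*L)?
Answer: 1503/1295 ≈ 1.1606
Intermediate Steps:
Q(B, L) = -11*L - B*L (Q(B, L) = -(B*L + (2 + 9)*L) = -(B*L + 11*L) = -(11*L + B*L) = -11*L - B*L)
I = 196 (I = ((4 - 1) - 17)**2 = (3 - 17)**2 = (-14)**2 = 196)
(2588 + Q(11, -19))/(I + 2394) = (2588 - 1*(-19)*(11 + 11))/(196 + 2394) = (2588 - 1*(-19)*22)/2590 = (2588 + 418)*(1/2590) = 3006*(1/2590) = 1503/1295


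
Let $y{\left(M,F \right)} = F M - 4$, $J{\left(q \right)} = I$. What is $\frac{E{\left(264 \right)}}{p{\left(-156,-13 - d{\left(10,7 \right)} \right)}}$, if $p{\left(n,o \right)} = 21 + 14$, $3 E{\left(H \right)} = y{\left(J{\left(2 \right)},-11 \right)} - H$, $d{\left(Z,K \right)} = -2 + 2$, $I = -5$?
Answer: $- \frac{71}{35} \approx -2.0286$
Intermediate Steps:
$J{\left(q \right)} = -5$
$y{\left(M,F \right)} = -4 + F M$
$d{\left(Z,K \right)} = 0$
$E{\left(H \right)} = 17 - \frac{H}{3}$ ($E{\left(H \right)} = \frac{\left(-4 - -55\right) - H}{3} = \frac{\left(-4 + 55\right) - H}{3} = \frac{51 - H}{3} = 17 - \frac{H}{3}$)
$p{\left(n,o \right)} = 35$
$\frac{E{\left(264 \right)}}{p{\left(-156,-13 - d{\left(10,7 \right)} \right)}} = \frac{17 - 88}{35} = \left(17 - 88\right) \frac{1}{35} = \left(-71\right) \frac{1}{35} = - \frac{71}{35}$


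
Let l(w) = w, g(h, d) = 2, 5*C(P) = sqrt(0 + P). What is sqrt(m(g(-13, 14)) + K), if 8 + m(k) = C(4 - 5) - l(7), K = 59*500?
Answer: sqrt(737125 + 5*I)/5 ≈ 171.71 + 0.00058237*I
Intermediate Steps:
C(P) = sqrt(P)/5 (C(P) = sqrt(0 + P)/5 = sqrt(P)/5)
K = 29500
m(k) = -15 + I/5 (m(k) = -8 + (sqrt(4 - 5)/5 - 1*7) = -8 + (sqrt(-1)/5 - 7) = -8 + (I/5 - 7) = -8 + (-7 + I/5) = -15 + I/5)
sqrt(m(g(-13, 14)) + K) = sqrt((-15 + I/5) + 29500) = sqrt(29485 + I/5)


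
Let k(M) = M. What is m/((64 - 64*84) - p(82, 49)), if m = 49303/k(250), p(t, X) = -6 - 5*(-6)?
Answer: -49303/1334000 ≈ -0.036959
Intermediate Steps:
p(t, X) = 24 (p(t, X) = -6 + 30 = 24)
m = 49303/250 ≈ 197.21
m/((64 - 64*84) - p(82, 49)) = 49303/(250*((64 - 64*84) - 1*24)) = 49303/(250*((64 - 5376) - 24)) = 49303/(250*(-5312 - 24)) = (49303/250)/(-5336) = (49303/250)*(-1/5336) = -49303/1334000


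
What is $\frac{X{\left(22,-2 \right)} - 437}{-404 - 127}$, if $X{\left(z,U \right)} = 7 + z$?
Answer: $\frac{136}{177} \approx 0.76836$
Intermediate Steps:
$\frac{X{\left(22,-2 \right)} - 437}{-404 - 127} = \frac{\left(7 + 22\right) - 437}{-404 - 127} = \frac{29 - 437}{-531} = \left(-408\right) \left(- \frac{1}{531}\right) = \frac{136}{177}$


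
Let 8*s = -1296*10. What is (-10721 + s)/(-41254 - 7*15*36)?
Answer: 12341/45034 ≈ 0.27404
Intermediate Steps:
s = -1620 (s = (-1296*10)/8 = (-1*12960)/8 = (⅛)*(-12960) = -1620)
(-10721 + s)/(-41254 - 7*15*36) = (-10721 - 1620)/(-41254 - 7*15*36) = -12341/(-41254 - 105*36) = -12341/(-41254 - 3780) = -12341/(-45034) = -12341*(-1/45034) = 12341/45034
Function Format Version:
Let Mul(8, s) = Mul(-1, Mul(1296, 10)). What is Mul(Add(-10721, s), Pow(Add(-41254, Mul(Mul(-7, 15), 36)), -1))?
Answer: Rational(12341, 45034) ≈ 0.27404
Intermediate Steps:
s = -1620 (s = Mul(Rational(1, 8), Mul(-1, Mul(1296, 10))) = Mul(Rational(1, 8), Mul(-1, 12960)) = Mul(Rational(1, 8), -12960) = -1620)
Mul(Add(-10721, s), Pow(Add(-41254, Mul(Mul(-7, 15), 36)), -1)) = Mul(Add(-10721, -1620), Pow(Add(-41254, Mul(Mul(-7, 15), 36)), -1)) = Mul(-12341, Pow(Add(-41254, Mul(-105, 36)), -1)) = Mul(-12341, Pow(Add(-41254, -3780), -1)) = Mul(-12341, Pow(-45034, -1)) = Mul(-12341, Rational(-1, 45034)) = Rational(12341, 45034)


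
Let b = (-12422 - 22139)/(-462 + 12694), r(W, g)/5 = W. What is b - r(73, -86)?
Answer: -4499241/12232 ≈ -367.83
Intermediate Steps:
r(W, g) = 5*W
b = -34561/12232 ≈ -2.8255
b - r(73, -86) = -34561/12232 - 5*73 = -34561/12232 - 1*365 = -34561/12232 - 365 = -4499241/12232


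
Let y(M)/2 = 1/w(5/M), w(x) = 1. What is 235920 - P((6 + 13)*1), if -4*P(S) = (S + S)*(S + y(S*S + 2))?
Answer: 472239/2 ≈ 2.3612e+5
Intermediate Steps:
y(M) = 2 (y(M) = 2/1 = 2*1 = 2)
P(S) = -S*(2 + S)/2 (P(S) = -(S + S)*(S + 2)/4 = -2*S*(2 + S)/4 = -S*(2 + S)/2)
235920 - P((6 + 13)*1) = 235920 - (-1)*(6 + 13)*1*(2 + (6 + 13)*1)/2 = 235920 - (-1)*19*1*(2 + 19*1)/2 = 235920 - (-1)*19*(2 + 19)/2 = 235920 - (-1)*19*21/2 = 235920 - 1*(-399/2) = 235920 + 399/2 = 472239/2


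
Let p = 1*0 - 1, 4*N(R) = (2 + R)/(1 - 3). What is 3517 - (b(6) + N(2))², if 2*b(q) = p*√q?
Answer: 14061/4 - √6/2 ≈ 3514.0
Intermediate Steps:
N(R) = -¼ - R/8 (N(R) = ((2 + R)/(1 - 3))/4 = ((2 + R)/(-2))/4 = ((2 + R)*(-½))/4 = (-1 - R/2)/4 = -¼ - R/8)
p = -1 (p = 0 - 1 = -1)
b(q) = -√q/2 (b(q) = (-√q)/2 = -√q/2)
3517 - (b(6) + N(2))² = 3517 - (-√6/2 + (-¼ - ⅛*2))² = 3517 - (-√6/2 + (-¼ - ¼))² = 3517 - (-√6/2 - ½)² = 3517 - (-½ - √6/2)²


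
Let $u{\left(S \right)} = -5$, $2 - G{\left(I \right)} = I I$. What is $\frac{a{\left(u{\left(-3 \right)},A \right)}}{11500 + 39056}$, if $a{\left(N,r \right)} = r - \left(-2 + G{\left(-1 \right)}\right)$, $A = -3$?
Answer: $- \frac{1}{25278} \approx -3.956 \cdot 10^{-5}$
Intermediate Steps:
$G{\left(I \right)} = 2 - I^{2}$ ($G{\left(I \right)} = 2 - I I = 2 - I^{2}$)
$a{\left(N,r \right)} = 1 + r$ ($a{\left(N,r \right)} = r + \left(2 - \left(2 - \left(-1\right)^{2}\right)\right) = r + \left(2 - \left(2 - 1\right)\right) = r + \left(2 - 1\right) = r + 1 = 1 + r$)
$\frac{a{\left(u{\left(-3 \right)},A \right)}}{11500 + 39056} = \frac{1 - 3}{11500 + 39056} = \frac{1}{50556} \left(-2\right) = - \frac{1}{25278}$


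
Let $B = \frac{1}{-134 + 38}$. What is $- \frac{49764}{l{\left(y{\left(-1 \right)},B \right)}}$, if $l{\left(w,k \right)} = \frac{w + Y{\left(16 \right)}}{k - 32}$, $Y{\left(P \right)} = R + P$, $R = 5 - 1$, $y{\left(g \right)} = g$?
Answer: $\frac{12743731}{152} \approx 83840.0$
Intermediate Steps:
$B = - \frac{1}{96}$ ($B = \frac{1}{-96} = - \frac{1}{96} \approx -0.010417$)
$R = 4$ ($R = 5 - 1 = 4$)
$Y{\left(P \right)} = 4 + P$
$l{\left(w,k \right)} = \frac{20 + w}{-32 + k}$ ($l{\left(w,k \right)} = \frac{w + \left(4 + 16\right)}{k - 32} = \frac{w + 20}{-32 + k} = \frac{20 + w}{-32 + k}$)
$- \frac{49764}{l{\left(y{\left(-1 \right)},B \right)}} = - \frac{49764}{\frac{1}{-32 - \frac{1}{96}} \left(20 - 1\right)} = - \frac{49764}{\frac{1}{- \frac{3073}{96}} \cdot 19} = - \frac{49764}{\left(- \frac{96}{3073}\right) 19} = - \frac{49764}{- \frac{1824}{3073}} = \left(-49764\right) \left(- \frac{3073}{1824}\right) = \frac{12743731}{152}$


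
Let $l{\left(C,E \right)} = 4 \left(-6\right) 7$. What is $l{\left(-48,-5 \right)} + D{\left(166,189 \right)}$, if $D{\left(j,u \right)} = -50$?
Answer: $-218$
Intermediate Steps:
$l{\left(C,E \right)} = -168$ ($l{\left(C,E \right)} = \left(-24\right) 7 = -168$)
$l{\left(-48,-5 \right)} + D{\left(166,189 \right)} = -168 - 50 = -218$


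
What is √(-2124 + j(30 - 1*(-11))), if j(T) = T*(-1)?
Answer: I*√2165 ≈ 46.53*I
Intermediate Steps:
j(T) = -T
√(-2124 + j(30 - 1*(-11))) = √(-2124 - (30 - 1*(-11))) = √(-2124 - (30 + 11)) = √(-2124 - 1*41) = √(-2124 - 41) = √(-2165) = I*√2165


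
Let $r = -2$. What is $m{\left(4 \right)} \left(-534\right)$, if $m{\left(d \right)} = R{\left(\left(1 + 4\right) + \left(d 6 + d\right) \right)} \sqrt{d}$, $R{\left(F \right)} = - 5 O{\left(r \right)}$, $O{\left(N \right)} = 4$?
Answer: $21360$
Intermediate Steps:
$R{\left(F \right)} = -20$ ($R{\left(F \right)} = \left(-5\right) 4 = -20$)
$m{\left(d \right)} = - 20 \sqrt{d}$
$m{\left(4 \right)} \left(-534\right) = - 20 \sqrt{4} \left(-534\right) = \left(-20\right) 2 \left(-534\right) = \left(-40\right) \left(-534\right) = 21360$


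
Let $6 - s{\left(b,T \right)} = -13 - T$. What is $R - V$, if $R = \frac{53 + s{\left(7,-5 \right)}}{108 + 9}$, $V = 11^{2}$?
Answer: $- \frac{14090}{117} \approx -120.43$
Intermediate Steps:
$V = 121$
$s{\left(b,T \right)} = 19 + T$ ($s{\left(b,T \right)} = 6 - \left(-13 - T\right) = 6 + \left(13 + T\right) = 19 + T$)
$R = \frac{67}{117}$ ($R = \frac{53 + \left(19 - 5\right)}{108 + 9} = \frac{53 + 14}{117} = 67 \cdot \frac{1}{117} = \frac{67}{117} \approx 0.57265$)
$R - V = \frac{67}{117} - 121 = - \frac{14090}{117}$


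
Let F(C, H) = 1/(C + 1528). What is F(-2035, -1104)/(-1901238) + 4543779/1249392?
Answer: 729979047923201/200720585746512 ≈ 3.6368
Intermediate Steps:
F(C, H) = 1/(1528 + C)
F(-2035, -1104)/(-1901238) + 4543779/1249392 = 1/((1528 - 2035)*(-1901238)) + 4543779/1249392 = -1/1901238/(-507) + 4543779*(1/1249392) = -1/507*(-1/1901238) + 1514593/416464 = 1/963927666 + 1514593/416464 = 729979047923201/200720585746512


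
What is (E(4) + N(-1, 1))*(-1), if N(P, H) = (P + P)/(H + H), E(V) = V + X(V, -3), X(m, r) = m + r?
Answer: -4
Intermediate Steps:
E(V) = -3 + 2*V (E(V) = V + (V - 3) = V + (-3 + V) = -3 + 2*V)
N(P, H) = P/H (N(P, H) = (2*P)/((2*H)) = (2*P)*(1/(2*H)) = P/H)
(E(4) + N(-1, 1))*(-1) = ((-3 + 2*4) - 1/1)*(-1) = ((-3 + 8) - 1*1)*(-1) = (5 - 1)*(-1) = 4*(-1) = -4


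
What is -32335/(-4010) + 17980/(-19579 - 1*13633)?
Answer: 50090511/6659006 ≈ 7.5222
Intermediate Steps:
-32335/(-4010) + 17980/(-19579 - 1*13633) = -32335*(-1/4010) + 17980/(-19579 - 13633) = 6467/802 + 17980/(-33212) = 6467/802 + 17980*(-1/33212) = 6467/802 - 4495/8303 = 50090511/6659006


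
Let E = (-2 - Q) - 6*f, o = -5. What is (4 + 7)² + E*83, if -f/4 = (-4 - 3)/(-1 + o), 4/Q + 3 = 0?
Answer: 7169/3 ≈ 2389.7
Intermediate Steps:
Q = -4/3 (Q = 4/(-3 + 0) = 4/(-3) = 4*(-⅓) = -4/3 ≈ -1.3333)
f = -14/3 (f = -4*(-4 - 3)/(-1 - 5) = -(-28)/(-6) = -(-28)*(-1)/6 = -4*7/6 = -14/3 ≈ -4.6667)
E = 82/3 (E = (-2 - 1*(-4/3)) - 6*(-14/3) = (-2 + 4/3) + 28 = -⅔ + 28 = 82/3 ≈ 27.333)
(4 + 7)² + E*83 = (4 + 7)² + (82/3)*83 = 11² + 6806/3 = 121 + 6806/3 = 7169/3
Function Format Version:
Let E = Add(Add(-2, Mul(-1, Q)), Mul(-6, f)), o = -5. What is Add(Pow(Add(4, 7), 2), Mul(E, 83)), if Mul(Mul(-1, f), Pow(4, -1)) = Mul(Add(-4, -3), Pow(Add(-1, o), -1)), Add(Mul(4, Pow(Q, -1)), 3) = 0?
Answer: Rational(7169, 3) ≈ 2389.7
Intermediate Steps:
Q = Rational(-4, 3) (Q = Mul(4, Pow(Add(-3, 0), -1)) = Mul(4, Pow(-3, -1)) = Mul(4, Rational(-1, 3)) = Rational(-4, 3) ≈ -1.3333)
f = Rational(-14, 3) (f = Mul(-4, Mul(Add(-4, -3), Pow(Add(-1, -5), -1))) = Mul(-4, Mul(-7, Pow(-6, -1))) = Mul(-4, Mul(-7, Rational(-1, 6))) = Mul(-4, Rational(7, 6)) = Rational(-14, 3) ≈ -4.6667)
E = Rational(82, 3) (E = Add(Add(-2, Mul(-1, Rational(-4, 3))), Mul(-6, Rational(-14, 3))) = Add(Add(-2, Rational(4, 3)), 28) = Add(Rational(-2, 3), 28) = Rational(82, 3) ≈ 27.333)
Add(Pow(Add(4, 7), 2), Mul(E, 83)) = Add(Pow(Add(4, 7), 2), Mul(Rational(82, 3), 83)) = Add(Pow(11, 2), Rational(6806, 3)) = Add(121, Rational(6806, 3)) = Rational(7169, 3)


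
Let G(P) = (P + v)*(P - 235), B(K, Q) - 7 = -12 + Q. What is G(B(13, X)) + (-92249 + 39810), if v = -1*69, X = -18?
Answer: -28703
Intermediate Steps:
v = -69
B(K, Q) = -5 + Q (B(K, Q) = 7 + (-12 + Q) = -5 + Q)
G(P) = (-235 + P)*(-69 + P) (G(P) = (P - 69)*(P - 235) = (-69 + P)*(-235 + P) = (-235 + P)*(-69 + P))
G(B(13, X)) + (-92249 + 39810) = (16215 + (-5 - 18)² - 304*(-5 - 18)) + (-92249 + 39810) = (16215 + (-23)² - 304*(-23)) - 52439 = (16215 + 529 + 6992) - 52439 = 23736 - 52439 = -28703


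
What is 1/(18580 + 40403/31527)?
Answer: 31527/585812063 ≈ 5.3818e-5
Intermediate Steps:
1/(18580 + 40403/31527) = 1/(585812063/31527) = 31527/585812063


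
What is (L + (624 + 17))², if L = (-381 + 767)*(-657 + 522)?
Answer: 2649057961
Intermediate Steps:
L = -52110 (L = 386*(-135) = -52110)
(L + (624 + 17))² = (-52110 + (624 + 17))² = (-52110 + 641)² = (-51469)² = 2649057961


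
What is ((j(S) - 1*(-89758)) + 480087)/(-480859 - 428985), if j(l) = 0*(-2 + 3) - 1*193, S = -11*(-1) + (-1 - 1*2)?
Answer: -142413/227461 ≈ -0.62610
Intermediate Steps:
S = 8 (S = 11 + (-1 - 2) = 11 - 3 = 8)
j(l) = -193 (j(l) = 0*1 - 193 = 0 - 193 = -193)
((j(S) - 1*(-89758)) + 480087)/(-480859 - 428985) = ((-193 - 1*(-89758)) + 480087)/(-480859 - 428985) = ((-193 + 89758) + 480087)/(-909844) = (89565 + 480087)*(-1/909844) = 569652*(-1/909844) = -142413/227461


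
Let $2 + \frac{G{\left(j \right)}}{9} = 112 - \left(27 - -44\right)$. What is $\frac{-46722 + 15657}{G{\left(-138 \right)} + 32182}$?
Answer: $- \frac{31065}{32533} \approx -0.95488$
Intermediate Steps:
$G{\left(j \right)} = 351$ ($G{\left(j \right)} = -18 + 9 \left(112 - \left(27 - -44\right)\right) = -18 + 9 \left(112 - \left(27 + 44\right)\right) = -18 + 9 \left(112 - 71\right) = -18 + 9 \cdot 41 = -18 + 369 = 351$)
$\frac{-46722 + 15657}{G{\left(-138 \right)} + 32182} = \frac{-46722 + 15657}{351 + 32182} = - \frac{31065}{32533}$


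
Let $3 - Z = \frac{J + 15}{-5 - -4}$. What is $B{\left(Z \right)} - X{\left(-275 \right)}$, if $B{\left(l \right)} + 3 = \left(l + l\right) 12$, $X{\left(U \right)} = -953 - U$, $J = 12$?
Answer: $1395$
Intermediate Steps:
$Z = 30$ ($Z = 3 - \frac{12 + 15}{-5 - -4} = 3 - \frac{27}{-5 + 4} = 3 - \frac{27}{-1} = 3 - 27 \left(-1\right) = 3 - -27 = 3 + 27 = 30$)
$B{\left(l \right)} = -3 + 24 l$ ($B{\left(l \right)} = -3 + \left(l + l\right) 12 = -3 + 2 l 12 = -3 + 24 l$)
$B{\left(Z \right)} - X{\left(-275 \right)} = \left(-3 + 24 \cdot 30\right) - \left(-953 - -275\right) = \left(-3 + 720\right) - \left(-953 + 275\right) = 717 - -678 = 717 + 678 = 1395$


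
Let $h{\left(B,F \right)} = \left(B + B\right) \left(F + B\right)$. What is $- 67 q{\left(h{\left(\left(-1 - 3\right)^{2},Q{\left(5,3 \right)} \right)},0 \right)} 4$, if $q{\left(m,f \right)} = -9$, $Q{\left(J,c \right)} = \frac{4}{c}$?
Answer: $2412$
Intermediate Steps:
$h{\left(B,F \right)} = 2 B \left(B + F\right)$
$- 67 q{\left(h{\left(\left(-1 - 3\right)^{2},Q{\left(5,3 \right)} \right)},0 \right)} 4 = \left(-67\right) \left(-9\right) 4 = 603 \cdot 4 = 2412$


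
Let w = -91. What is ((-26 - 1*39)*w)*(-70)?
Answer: -414050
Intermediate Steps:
((-26 - 1*39)*w)*(-70) = ((-26 - 1*39)*(-91))*(-70) = ((-26 - 39)*(-91))*(-70) = -65*(-91)*(-70) = 5915*(-70) = -414050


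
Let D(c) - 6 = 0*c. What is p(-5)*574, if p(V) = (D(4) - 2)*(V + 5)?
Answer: 0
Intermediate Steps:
D(c) = 6 (D(c) = 6 + 0*c = 6 + 0 = 6)
p(V) = 20 + 4*V (p(V) = (6 - 2)*(V + 5) = 4*(5 + V) = 20 + 4*V)
p(-5)*574 = (20 + 4*(-5))*574 = (20 - 20)*574 = 0*574 = 0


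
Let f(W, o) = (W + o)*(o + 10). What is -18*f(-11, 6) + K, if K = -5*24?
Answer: 1320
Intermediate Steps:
f(W, o) = (10 + o)*(W + o) (f(W, o) = (W + o)*(10 + o) = (10 + o)*(W + o))
K = -120
-18*f(-11, 6) + K = -18*(6**2 + 10*(-11) + 10*6 - 11*6) - 120 = -18*(36 - 110 + 60 - 66) - 120 = -18*(-80) - 120 = 1440 - 120 = 1320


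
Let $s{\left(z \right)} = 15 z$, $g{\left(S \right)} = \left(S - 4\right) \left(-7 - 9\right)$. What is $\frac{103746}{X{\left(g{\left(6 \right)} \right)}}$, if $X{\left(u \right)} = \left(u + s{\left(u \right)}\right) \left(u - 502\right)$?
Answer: $\frac{17291}{45568} \approx 0.37945$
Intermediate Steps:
$g{\left(S \right)} = 64 - 16 S$ ($g{\left(S \right)} = \left(-4 + S\right) \left(-16\right) = 64 - 16 S$)
$X{\left(u \right)} = 16 u \left(-502 + u\right)$ ($X{\left(u \right)} = \left(u + 15 u\right) \left(u - 502\right) = 16 u \left(-502 + u\right)$)
$\frac{103746}{X{\left(g{\left(6 \right)} \right)}} = \frac{103746}{16 \left(64 - 96\right) \left(-502 + \left(64 - 96\right)\right)} = \frac{103746}{16 \left(-32\right) \left(-502 - 32\right)} = \frac{103746}{16 \left(-32\right) \left(-534\right)} = \frac{103746}{273408} = 103746 \cdot \frac{1}{273408} = \frac{17291}{45568}$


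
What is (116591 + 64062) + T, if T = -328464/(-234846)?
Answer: 2356997939/13047 ≈ 1.8065e+5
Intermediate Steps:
T = 18248/13047 (T = -328464*(-1/234846) = 18248/13047 ≈ 1.3986)
(116591 + 64062) + T = (116591 + 64062) + 18248/13047 = 180653 + 18248/13047 = 2356997939/13047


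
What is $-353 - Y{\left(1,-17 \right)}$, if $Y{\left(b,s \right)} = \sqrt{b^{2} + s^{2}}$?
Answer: $-353 - \sqrt{290} \approx -370.03$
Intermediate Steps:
$-353 - Y{\left(1,-17 \right)} = -353 - \sqrt{1^{2} + \left(-17\right)^{2}} = -353 - \sqrt{1 + 289} = -353 - \sqrt{290}$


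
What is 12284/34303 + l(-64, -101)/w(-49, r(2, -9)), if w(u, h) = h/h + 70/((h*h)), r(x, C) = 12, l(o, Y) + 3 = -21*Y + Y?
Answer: 4982933260/3670421 ≈ 1357.6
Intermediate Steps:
l(o, Y) = -3 - 20*Y (l(o, Y) = -3 + (-21*Y + Y) = -3 - 20*Y)
w(u, h) = 1 + 70/h**2 (w(u, h) = 1 + 70/(h**2) = 1 + 70/h**2)
12284/34303 + l(-64, -101)/w(-49, r(2, -9)) = 12284/34303 + (-3 - 20*(-101))/(1 + 70/12**2) = 12284*(1/34303) + (-3 + 2020)/(1 + 70*(1/144)) = 12284/34303 + 2017/(1 + 35/72) = 12284/34303 + 2017/(107/72) = 12284/34303 + 2017*(72/107) = 12284/34303 + 145224/107 = 4982933260/3670421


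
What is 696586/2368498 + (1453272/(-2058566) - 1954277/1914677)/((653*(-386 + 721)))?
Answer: 13649876244824947886298/46412894116069137096095 ≈ 0.29410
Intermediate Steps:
696586/2368498 + (1453272/(-2058566) - 1954277/1914677)/((653*(-386 + 721))) = 696586*(1/2368498) + (1453272*(-1/2058566) - 1954277*1/1914677)/((653*335)) = 31663/107659 + (-726636/1029283 - 1954277/1914677)/218755 = 31663/107659 - 3402777329963/1970744486591*1/218755 = 31663/107659 - 3402777329963/431110210164214205 = 13649876244824947886298/46412894116069137096095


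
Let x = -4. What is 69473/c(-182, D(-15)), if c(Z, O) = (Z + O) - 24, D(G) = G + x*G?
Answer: -69473/161 ≈ -431.51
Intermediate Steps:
D(G) = -3*G (D(G) = G - 4*G = -3*G)
c(Z, O) = -24 + O + Z (c(Z, O) = (O + Z) - 24 = -24 + O + Z)
69473/c(-182, D(-15)) = 69473/(-24 - 3*(-15) - 182) = 69473/(-24 + 45 - 182) = 69473/(-161) = 69473*(-1/161) = -69473/161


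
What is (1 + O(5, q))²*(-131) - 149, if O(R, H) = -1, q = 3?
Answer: -149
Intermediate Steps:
(1 + O(5, q))²*(-131) - 149 = (1 - 1)²*(-131) - 149 = 0²*(-131) - 149 = 0*(-131) - 149 = 0 - 149 = -149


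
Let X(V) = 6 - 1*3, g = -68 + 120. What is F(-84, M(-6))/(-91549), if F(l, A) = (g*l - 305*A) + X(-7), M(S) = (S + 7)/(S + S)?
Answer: 52075/1098588 ≈ 0.047402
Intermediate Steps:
g = 52
M(S) = (7 + S)/(2*S) (M(S) = (7 + S)/((2*S)) = (7 + S)*(1/(2*S)) = (7 + S)/(2*S))
X(V) = 3 (X(V) = 6 - 3 = 3)
F(l, A) = 3 - 305*A + 52*l (F(l, A) = (52*l - 305*A) + 3 = (-305*A + 52*l) + 3 = 3 - 305*A + 52*l)
F(-84, M(-6))/(-91549) = (3 - 305*(7 - 6)/(2*(-6)) + 52*(-84))/(-91549) = (3 - 305*(-1)/(2*6) - 4368)*(-1/91549) = (3 - 305*(-1/12) - 4368)*(-1/91549) = (3 + 305/12 - 4368)*(-1/91549) = -52075/12*(-1/91549) = 52075/1098588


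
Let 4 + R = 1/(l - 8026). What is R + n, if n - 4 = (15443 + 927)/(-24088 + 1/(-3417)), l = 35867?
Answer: -1557239941193/2291556433177 ≈ -0.67956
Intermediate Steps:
R = -111363/27841 (R = -4 + 1/(35867 - 8026) = -4 + 1/27841 = -111363/27841 ≈ -4.0000)
n = 273298498/82308697 (n = 4 + (15443 + 927)/(-24088 + 1/(-3417)) = 4 + 16370/(-24088 - 1/3417) = 4 + 16370/(-82308697/3417) = 4 + 16370*(-3417/82308697) = 4 - 55936290/82308697 = 273298498/82308697 ≈ 3.3204)
R + n = -111363/27841 + 273298498/82308697 = -1557239941193/2291556433177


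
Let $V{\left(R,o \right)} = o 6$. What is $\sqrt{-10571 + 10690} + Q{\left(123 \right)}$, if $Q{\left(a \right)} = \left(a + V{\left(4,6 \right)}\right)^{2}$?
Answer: $25281 + \sqrt{119} \approx 25292.0$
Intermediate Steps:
$V{\left(R,o \right)} = 6 o$
$Q{\left(a \right)} = \left(36 + a\right)^{2}$ ($Q{\left(a \right)} = \left(a + 6 \cdot 6\right)^{2} = \left(a + 36\right)^{2} = \left(36 + a\right)^{2}$)
$\sqrt{-10571 + 10690} + Q{\left(123 \right)} = \sqrt{-10571 + 10690} + \left(36 + 123\right)^{2} = \sqrt{119} + 159^{2} = \sqrt{119} + 25281 = 25281 + \sqrt{119}$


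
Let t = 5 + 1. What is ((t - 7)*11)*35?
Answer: -385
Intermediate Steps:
t = 6
((t - 7)*11)*35 = ((6 - 7)*11)*35 = -1*11*35 = -11*35 = -385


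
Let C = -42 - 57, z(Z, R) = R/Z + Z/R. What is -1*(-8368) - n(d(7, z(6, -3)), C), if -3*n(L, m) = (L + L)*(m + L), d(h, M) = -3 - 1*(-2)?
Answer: 25304/3 ≈ 8434.7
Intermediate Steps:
d(h, M) = -1 (d(h, M) = -3 + 2 = -1)
C = -99
n(L, m) = -2*L*(L + m)/3 (n(L, m) = -(L + L)*(m + L)/3 = -2*L*(L + m)/3)
-1*(-8368) - n(d(7, z(6, -3)), C) = -1*(-8368) - (-2)*(-1)*(-1 - 99)/3 = 8368 - (-2)*(-1)*(-100)/3 = 8368 - 1*(-200/3) = 8368 + 200/3 = 25304/3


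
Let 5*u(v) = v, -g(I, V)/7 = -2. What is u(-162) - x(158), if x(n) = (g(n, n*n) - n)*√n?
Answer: -162/5 + 144*√158 ≈ 1777.7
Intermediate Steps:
g(I, V) = 14 (g(I, V) = -7*(-2) = 14)
u(v) = v/5
x(n) = √n*(14 - n) (x(n) = (14 - n)*√n = √n*(14 - n))
u(-162) - x(158) = (⅕)*(-162) - √158*(14 - 1*158) = -162/5 - √158*(14 - 158) = -162/5 - √158*(-144) = -162/5 - (-144)*√158 = -162/5 + 144*√158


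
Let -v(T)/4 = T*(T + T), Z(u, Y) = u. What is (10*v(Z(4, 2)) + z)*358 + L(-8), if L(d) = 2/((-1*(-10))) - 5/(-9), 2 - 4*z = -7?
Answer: -41169037/90 ≈ -4.5743e+5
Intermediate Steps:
z = 9/4 (z = ½ - ¼*(-7) = ½ + 7/4 = 9/4 ≈ 2.2500)
v(T) = -8*T² (v(T) = -4*T*(T + T) = -4*T*2*T = -8*T²)
L(d) = 34/45 (L(d) = 2/10 - 5*(-⅑) = 2*(⅒) + 5/9 = ⅕ + 5/9 = 34/45)
(10*v(Z(4, 2)) + z)*358 + L(-8) = (10*(-8*4²) + 9/4)*358 + 34/45 = (10*(-8*16) + 9/4)*358 + 34/45 = (10*(-128) + 9/4)*358 + 34/45 = (-1280 + 9/4)*358 + 34/45 = -5111/4*358 + 34/45 = -914869/2 + 34/45 = -41169037/90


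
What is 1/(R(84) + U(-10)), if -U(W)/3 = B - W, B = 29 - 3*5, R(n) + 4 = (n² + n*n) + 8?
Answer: 1/14044 ≈ 7.1205e-5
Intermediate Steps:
R(n) = 4 + 2*n² (R(n) = -4 + ((n² + n*n) + 8) = -4 + ((n² + n²) + 8) = -4 + (2*n² + 8) = -4 + (8 + 2*n²) = 4 + 2*n²)
B = 14 (B = 29 - 1*15 = 29 - 15 = 14)
U(W) = -42 + 3*W (U(W) = -3*(14 - W) = -42 + 3*W)
1/(R(84) + U(-10)) = 1/((4 + 2*84²) + (-42 + 3*(-10))) = 1/((4 + 2*7056) + (-42 - 30)) = 1/((4 + 14112) - 72) = 1/(14116 - 72) = 1/14044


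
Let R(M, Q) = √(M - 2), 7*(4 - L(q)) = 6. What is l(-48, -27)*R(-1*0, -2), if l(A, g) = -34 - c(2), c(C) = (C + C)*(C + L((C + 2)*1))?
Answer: -382*I*√2/7 ≈ -77.176*I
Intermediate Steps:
L(q) = 22/7 (L(q) = 4 - ⅐*6 = 4 - 6/7 = 22/7)
c(C) = 2*C*(22/7 + C) (c(C) = (C + C)*(C + 22/7) = (2*C)*(22/7 + C) = 2*C*(22/7 + C))
R(M, Q) = √(-2 + M)
l(A, g) = -382/7 (l(A, g) = -34 - 2*2*(22 + 7*2)/7 = -34 - 2*2*(22 + 14)/7 = -34 - 2*2*36/7 = -34 - 1*144/7 = -34 - 144/7 = -382/7)
l(-48, -27)*R(-1*0, -2) = -382*√(-2 - 1*0)/7 = -382*√(-2 + 0)/7 = -382*I*√2/7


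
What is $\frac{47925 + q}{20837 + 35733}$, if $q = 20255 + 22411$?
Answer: $\frac{90591}{56570} \approx 1.6014$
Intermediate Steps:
$q = 42666$
$\frac{47925 + q}{20837 + 35733} = \frac{47925 + 42666}{20837 + 35733} = \frac{90591}{56570}$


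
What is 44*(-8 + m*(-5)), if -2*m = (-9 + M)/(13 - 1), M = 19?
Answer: -781/3 ≈ -260.33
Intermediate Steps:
m = -5/12 (m = -(-9 + 19)/(2*(13 - 1)) = -5/12 ≈ -0.41667)
44*(-8 + m*(-5)) = 44*(-8 - 5/12*(-5)) = 44*(-8 + 25/12) = 44*(-71/12) = -781/3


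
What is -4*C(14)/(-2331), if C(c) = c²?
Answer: 112/333 ≈ 0.33634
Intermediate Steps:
-4*C(14)/(-2331) = -4*14²/(-2331) = -4*196*(-1/2331) = -784*(-1/2331) = 112/333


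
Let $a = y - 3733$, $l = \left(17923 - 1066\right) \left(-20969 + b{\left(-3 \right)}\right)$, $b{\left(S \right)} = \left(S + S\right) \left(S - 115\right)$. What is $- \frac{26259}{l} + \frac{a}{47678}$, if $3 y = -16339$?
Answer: $- \frac{522309094190}{2713988120001} \approx -0.19245$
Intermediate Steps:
$y = - \frac{16339}{3}$ ($y = \frac{1}{3} \left(-16339\right) = - \frac{16339}{3} \approx -5446.3$)
$b{\left(S \right)} = 2 S \left(-115 + S\right)$
$l = -341539677$ ($l = \left(17923 - 1066\right) \left(-20969 + 2 \left(-3\right) \left(-115 - 3\right)\right) = 16857 \left(-20969 + 2 \left(-3\right) \left(-118\right)\right) = 16857 \left(-20969 + 708\right) = 16857 \left(-20261\right) = -341539677$)
$a = - \frac{27538}{3}$ ($a = - \frac{16339}{3} - 3733 = - \frac{27538}{3} \approx -9179.3$)
$- \frac{26259}{l} + \frac{a}{47678} = - \frac{26259}{-341539677} - \frac{27538}{3 \cdot 47678} = \left(-26259\right) \left(- \frac{1}{341539677}\right) - \frac{13769}{71517} = \frac{8753}{113846559} - \frac{13769}{71517} = - \frac{522309094190}{2713988120001}$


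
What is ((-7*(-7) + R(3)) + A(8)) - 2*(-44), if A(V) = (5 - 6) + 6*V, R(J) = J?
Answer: 187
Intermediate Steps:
A(V) = -1 + 6*V
((-7*(-7) + R(3)) + A(8)) - 2*(-44) = ((-7*(-7) + 3) + (-1 + 6*8)) - 2*(-44) = ((49 + 3) + (-1 + 48)) + 88 = (52 + 47) + 88 = 99 + 88 = 187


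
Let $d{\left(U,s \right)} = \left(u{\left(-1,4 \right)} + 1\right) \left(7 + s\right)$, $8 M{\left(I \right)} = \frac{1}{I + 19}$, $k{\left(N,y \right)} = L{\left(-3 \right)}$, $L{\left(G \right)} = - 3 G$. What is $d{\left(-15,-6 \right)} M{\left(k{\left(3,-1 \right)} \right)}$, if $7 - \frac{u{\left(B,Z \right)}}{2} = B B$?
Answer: $\frac{13}{224} \approx 0.058036$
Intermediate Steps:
$u{\left(B,Z \right)} = 14 - 2 B^{2}$ ($u{\left(B,Z \right)} = 14 - 2 B B = 14 - 2 B^{2}$)
$k{\left(N,y \right)} = 9$ ($k{\left(N,y \right)} = \left(-3\right) \left(-3\right) = 9$)
$M{\left(I \right)} = \frac{1}{8 \left(19 + I\right)}$ ($M{\left(I \right)} = \frac{1}{8 \left(I + 19\right)} = \frac{1}{8 \left(19 + I\right)}$)
$d{\left(U,s \right)} = 91 + 13 s$ ($d{\left(U,s \right)} = \left(\left(14 - 2 \left(-1\right)^{2}\right) + 1\right) \left(7 + s\right) = \left(\left(14 - 2\right) + 1\right) \left(7 + s\right) = \left(12 + 1\right) \left(7 + s\right) = 13 \left(7 + s\right) = 91 + 13 s$)
$d{\left(-15,-6 \right)} M{\left(k{\left(3,-1 \right)} \right)} = \left(91 + 13 \left(-6\right)\right) \frac{1}{8 \left(19 + 9\right)} = \left(91 - 78\right) \frac{1}{8 \cdot 28} = 13 \cdot \frac{1}{8} \cdot \frac{1}{28} = 13 \cdot \frac{1}{224} = \frac{13}{224}$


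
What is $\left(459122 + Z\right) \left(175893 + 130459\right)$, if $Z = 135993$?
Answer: $182314670480$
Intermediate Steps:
$\left(459122 + Z\right) \left(175893 + 130459\right) = \left(459122 + 135993\right) \left(175893 + 130459\right) = 595115 \cdot 306352 = 182314670480$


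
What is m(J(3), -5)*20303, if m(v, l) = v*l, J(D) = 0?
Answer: 0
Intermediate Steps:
m(v, l) = l*v
m(J(3), -5)*20303 = -5*0*20303 = 0*20303 = 0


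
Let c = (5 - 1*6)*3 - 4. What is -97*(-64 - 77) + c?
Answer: 13670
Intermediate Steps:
c = -7 (c = (5 - 6)*3 - 4 = -1*3 - 4 = -3 - 4 = -7)
-97*(-64 - 77) + c = -97*(-64 - 77) - 7 = -97*(-141) - 7 = 13677 - 7 = 13670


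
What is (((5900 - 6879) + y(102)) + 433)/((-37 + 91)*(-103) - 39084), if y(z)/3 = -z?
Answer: 142/7441 ≈ 0.019083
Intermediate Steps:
y(z) = -3*z (y(z) = 3*(-z) = -3*z)
(((5900 - 6879) + y(102)) + 433)/((-37 + 91)*(-103) - 39084) = (((5900 - 6879) - 3*102) + 433)/((-37 + 91)*(-103) - 39084) = ((-979 - 306) + 433)/(54*(-103) - 39084) = (-1285 + 433)/(-5562 - 39084) = -852/(-44646) = -852*(-1/44646) = 142/7441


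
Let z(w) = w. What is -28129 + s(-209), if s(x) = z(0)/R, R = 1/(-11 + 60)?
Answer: -28129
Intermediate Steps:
R = 1/49 ≈ 0.020408
s(x) = 0 (s(x) = 0/(1/49) = 0*49 = 0)
-28129 + s(-209) = -28129 + 0 = -28129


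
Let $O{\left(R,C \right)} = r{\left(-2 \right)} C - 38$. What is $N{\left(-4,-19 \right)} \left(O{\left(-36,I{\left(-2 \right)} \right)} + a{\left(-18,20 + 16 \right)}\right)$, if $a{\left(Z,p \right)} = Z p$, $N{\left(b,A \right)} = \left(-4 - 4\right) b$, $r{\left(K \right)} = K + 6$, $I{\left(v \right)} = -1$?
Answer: $-22080$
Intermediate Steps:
$r{\left(K \right)} = 6 + K$
$O{\left(R,C \right)} = -38 + 4 C$ ($O{\left(R,C \right)} = \left(6 - 2\right) C - 38 = 4 C - 38 = -38 + 4 C$)
$N{\left(b,A \right)} = - 8 b$
$N{\left(-4,-19 \right)} \left(O{\left(-36,I{\left(-2 \right)} \right)} + a{\left(-18,20 + 16 \right)}\right) = \left(-8\right) \left(-4\right) \left(\left(-38 + 4 \left(-1\right)\right) - 18 \left(20 + 16\right)\right) = 32 \left(\left(-38 - 4\right) - 648\right) = 32 \left(-42 - 648\right) = 32 \left(-690\right) = -22080$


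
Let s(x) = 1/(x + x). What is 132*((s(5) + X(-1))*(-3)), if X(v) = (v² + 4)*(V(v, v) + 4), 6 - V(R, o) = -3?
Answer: -128898/5 ≈ -25780.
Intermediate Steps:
s(x) = 1/(2*x)
V(R, o) = 9 (V(R, o) = 6 - 1*(-3) = 6 + 3 = 9)
X(v) = 52 + 13*v² (X(v) = (v² + 4)*(9 + 4) = (4 + v²)*13 = 52 + 13*v²)
132*((s(5) + X(-1))*(-3)) = 132*(((½)/5 + (52 + 13*(-1)²))*(-3)) = 132*(((½)*(⅕) + (52 + 13*1))*(-3)) = 132*((⅒ + (52 + 13))*(-3)) = 132*((⅒ + 65)*(-3)) = 132*((651/10)*(-3)) = 132*(-1953/10) = -128898/5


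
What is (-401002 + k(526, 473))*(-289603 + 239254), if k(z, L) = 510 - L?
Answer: 20188186785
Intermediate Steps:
(-401002 + k(526, 473))*(-289603 + 239254) = (-401002 + (510 - 1*473))*(-289603 + 239254) = (-401002 + (510 - 473))*(-50349) = (-401002 + 37)*(-50349) = -400965*(-50349) = 20188186785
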